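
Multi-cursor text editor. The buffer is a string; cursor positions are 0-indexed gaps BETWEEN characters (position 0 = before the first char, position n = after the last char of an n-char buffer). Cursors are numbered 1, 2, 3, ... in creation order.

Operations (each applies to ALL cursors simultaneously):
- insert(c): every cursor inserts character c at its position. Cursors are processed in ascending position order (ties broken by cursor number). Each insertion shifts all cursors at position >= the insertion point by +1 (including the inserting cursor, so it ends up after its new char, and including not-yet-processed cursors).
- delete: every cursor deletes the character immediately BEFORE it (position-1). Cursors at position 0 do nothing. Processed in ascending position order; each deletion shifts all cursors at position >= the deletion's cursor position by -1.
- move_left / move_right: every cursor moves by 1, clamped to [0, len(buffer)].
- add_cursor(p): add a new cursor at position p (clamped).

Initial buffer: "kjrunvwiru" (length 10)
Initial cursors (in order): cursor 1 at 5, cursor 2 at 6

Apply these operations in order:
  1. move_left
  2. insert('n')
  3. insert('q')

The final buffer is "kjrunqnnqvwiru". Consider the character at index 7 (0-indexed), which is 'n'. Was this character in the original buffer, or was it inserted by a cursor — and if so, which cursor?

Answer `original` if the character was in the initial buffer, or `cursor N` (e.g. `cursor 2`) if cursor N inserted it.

Answer: cursor 2

Derivation:
After op 1 (move_left): buffer="kjrunvwiru" (len 10), cursors c1@4 c2@5, authorship ..........
After op 2 (insert('n')): buffer="kjrunnnvwiru" (len 12), cursors c1@5 c2@7, authorship ....1.2.....
After op 3 (insert('q')): buffer="kjrunqnnqvwiru" (len 14), cursors c1@6 c2@9, authorship ....11.22.....
Authorship (.=original, N=cursor N): . . . . 1 1 . 2 2 . . . . .
Index 7: author = 2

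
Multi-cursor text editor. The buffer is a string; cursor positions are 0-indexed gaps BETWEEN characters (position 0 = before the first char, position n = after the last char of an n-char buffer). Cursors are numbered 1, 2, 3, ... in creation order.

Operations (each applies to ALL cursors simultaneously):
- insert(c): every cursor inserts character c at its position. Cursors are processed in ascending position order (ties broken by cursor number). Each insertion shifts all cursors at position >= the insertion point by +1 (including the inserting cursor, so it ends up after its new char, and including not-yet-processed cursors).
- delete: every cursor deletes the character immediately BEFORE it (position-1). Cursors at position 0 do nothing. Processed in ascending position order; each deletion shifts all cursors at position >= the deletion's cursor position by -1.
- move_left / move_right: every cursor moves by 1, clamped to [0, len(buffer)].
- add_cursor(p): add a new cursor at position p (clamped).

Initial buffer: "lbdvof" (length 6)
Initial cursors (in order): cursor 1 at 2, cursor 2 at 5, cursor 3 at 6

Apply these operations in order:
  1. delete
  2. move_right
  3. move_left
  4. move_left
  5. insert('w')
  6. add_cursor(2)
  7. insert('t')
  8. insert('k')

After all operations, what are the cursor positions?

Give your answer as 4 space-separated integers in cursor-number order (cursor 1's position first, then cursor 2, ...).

Answer: 3 12 12 6

Derivation:
After op 1 (delete): buffer="ldv" (len 3), cursors c1@1 c2@3 c3@3, authorship ...
After op 2 (move_right): buffer="ldv" (len 3), cursors c1@2 c2@3 c3@3, authorship ...
After op 3 (move_left): buffer="ldv" (len 3), cursors c1@1 c2@2 c3@2, authorship ...
After op 4 (move_left): buffer="ldv" (len 3), cursors c1@0 c2@1 c3@1, authorship ...
After op 5 (insert('w')): buffer="wlwwdv" (len 6), cursors c1@1 c2@4 c3@4, authorship 1.23..
After op 6 (add_cursor(2)): buffer="wlwwdv" (len 6), cursors c1@1 c4@2 c2@4 c3@4, authorship 1.23..
After op 7 (insert('t')): buffer="wtltwwttdv" (len 10), cursors c1@2 c4@4 c2@8 c3@8, authorship 11.42323..
After op 8 (insert('k')): buffer="wtkltkwwttkkdv" (len 14), cursors c1@3 c4@6 c2@12 c3@12, authorship 111.44232323..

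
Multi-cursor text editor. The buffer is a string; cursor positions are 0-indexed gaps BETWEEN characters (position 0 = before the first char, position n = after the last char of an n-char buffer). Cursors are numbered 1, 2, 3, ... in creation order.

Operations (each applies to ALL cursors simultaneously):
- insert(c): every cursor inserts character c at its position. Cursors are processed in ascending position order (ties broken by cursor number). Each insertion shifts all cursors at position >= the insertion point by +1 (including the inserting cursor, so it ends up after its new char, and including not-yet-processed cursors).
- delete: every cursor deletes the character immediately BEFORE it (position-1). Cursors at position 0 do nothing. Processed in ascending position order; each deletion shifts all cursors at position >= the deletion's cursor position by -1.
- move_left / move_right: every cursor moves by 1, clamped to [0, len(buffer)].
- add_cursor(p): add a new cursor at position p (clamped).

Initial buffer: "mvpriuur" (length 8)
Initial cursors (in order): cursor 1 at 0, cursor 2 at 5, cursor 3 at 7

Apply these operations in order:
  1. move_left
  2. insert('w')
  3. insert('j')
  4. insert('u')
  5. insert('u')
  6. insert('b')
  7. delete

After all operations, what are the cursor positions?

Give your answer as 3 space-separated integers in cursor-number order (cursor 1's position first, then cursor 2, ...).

Answer: 4 12 18

Derivation:
After op 1 (move_left): buffer="mvpriuur" (len 8), cursors c1@0 c2@4 c3@6, authorship ........
After op 2 (insert('w')): buffer="wmvprwiuwur" (len 11), cursors c1@1 c2@6 c3@9, authorship 1....2..3..
After op 3 (insert('j')): buffer="wjmvprwjiuwjur" (len 14), cursors c1@2 c2@8 c3@12, authorship 11....22..33..
After op 4 (insert('u')): buffer="wjumvprwjuiuwjuur" (len 17), cursors c1@3 c2@10 c3@15, authorship 111....222..333..
After op 5 (insert('u')): buffer="wjuumvprwjuuiuwjuuur" (len 20), cursors c1@4 c2@12 c3@18, authorship 1111....2222..3333..
After op 6 (insert('b')): buffer="wjuubmvprwjuubiuwjuubur" (len 23), cursors c1@5 c2@14 c3@21, authorship 11111....22222..33333..
After op 7 (delete): buffer="wjuumvprwjuuiuwjuuur" (len 20), cursors c1@4 c2@12 c3@18, authorship 1111....2222..3333..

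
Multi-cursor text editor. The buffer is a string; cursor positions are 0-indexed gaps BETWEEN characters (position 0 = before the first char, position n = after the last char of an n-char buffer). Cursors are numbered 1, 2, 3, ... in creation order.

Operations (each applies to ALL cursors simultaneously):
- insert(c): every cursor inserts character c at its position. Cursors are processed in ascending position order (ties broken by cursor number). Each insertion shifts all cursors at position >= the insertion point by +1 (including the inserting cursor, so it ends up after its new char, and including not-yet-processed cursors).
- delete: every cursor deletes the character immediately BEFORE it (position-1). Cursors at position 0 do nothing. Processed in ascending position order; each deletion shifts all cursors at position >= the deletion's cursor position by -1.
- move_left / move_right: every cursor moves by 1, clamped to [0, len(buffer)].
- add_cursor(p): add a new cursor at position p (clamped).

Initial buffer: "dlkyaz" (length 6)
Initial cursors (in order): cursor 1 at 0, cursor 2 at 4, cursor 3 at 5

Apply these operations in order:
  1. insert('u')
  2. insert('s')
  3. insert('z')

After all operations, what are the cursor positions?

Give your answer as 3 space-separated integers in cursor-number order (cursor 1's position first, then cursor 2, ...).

After op 1 (insert('u')): buffer="udlkyuauz" (len 9), cursors c1@1 c2@6 c3@8, authorship 1....2.3.
After op 2 (insert('s')): buffer="usdlkyusausz" (len 12), cursors c1@2 c2@8 c3@11, authorship 11....22.33.
After op 3 (insert('z')): buffer="uszdlkyuszauszz" (len 15), cursors c1@3 c2@10 c3@14, authorship 111....222.333.

Answer: 3 10 14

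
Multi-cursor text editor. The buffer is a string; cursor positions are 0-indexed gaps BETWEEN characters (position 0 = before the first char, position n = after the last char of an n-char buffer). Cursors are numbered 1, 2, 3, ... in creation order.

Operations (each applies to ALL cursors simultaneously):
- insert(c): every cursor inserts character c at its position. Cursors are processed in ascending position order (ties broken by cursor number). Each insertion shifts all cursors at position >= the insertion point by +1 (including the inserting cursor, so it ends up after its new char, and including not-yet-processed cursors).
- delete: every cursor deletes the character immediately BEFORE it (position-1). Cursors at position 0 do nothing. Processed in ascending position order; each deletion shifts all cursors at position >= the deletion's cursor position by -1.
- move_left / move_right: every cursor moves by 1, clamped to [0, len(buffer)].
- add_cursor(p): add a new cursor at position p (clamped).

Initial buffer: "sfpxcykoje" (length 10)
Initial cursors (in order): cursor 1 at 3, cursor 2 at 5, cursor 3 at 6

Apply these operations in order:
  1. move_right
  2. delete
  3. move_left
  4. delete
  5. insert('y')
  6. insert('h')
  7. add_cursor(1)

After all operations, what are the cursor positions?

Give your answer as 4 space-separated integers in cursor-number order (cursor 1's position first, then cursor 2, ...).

After op 1 (move_right): buffer="sfpxcykoje" (len 10), cursors c1@4 c2@6 c3@7, authorship ..........
After op 2 (delete): buffer="sfpcoje" (len 7), cursors c1@3 c2@4 c3@4, authorship .......
After op 3 (move_left): buffer="sfpcoje" (len 7), cursors c1@2 c2@3 c3@3, authorship .......
After op 4 (delete): buffer="coje" (len 4), cursors c1@0 c2@0 c3@0, authorship ....
After op 5 (insert('y')): buffer="yyycoje" (len 7), cursors c1@3 c2@3 c3@3, authorship 123....
After op 6 (insert('h')): buffer="yyyhhhcoje" (len 10), cursors c1@6 c2@6 c3@6, authorship 123123....
After op 7 (add_cursor(1)): buffer="yyyhhhcoje" (len 10), cursors c4@1 c1@6 c2@6 c3@6, authorship 123123....

Answer: 6 6 6 1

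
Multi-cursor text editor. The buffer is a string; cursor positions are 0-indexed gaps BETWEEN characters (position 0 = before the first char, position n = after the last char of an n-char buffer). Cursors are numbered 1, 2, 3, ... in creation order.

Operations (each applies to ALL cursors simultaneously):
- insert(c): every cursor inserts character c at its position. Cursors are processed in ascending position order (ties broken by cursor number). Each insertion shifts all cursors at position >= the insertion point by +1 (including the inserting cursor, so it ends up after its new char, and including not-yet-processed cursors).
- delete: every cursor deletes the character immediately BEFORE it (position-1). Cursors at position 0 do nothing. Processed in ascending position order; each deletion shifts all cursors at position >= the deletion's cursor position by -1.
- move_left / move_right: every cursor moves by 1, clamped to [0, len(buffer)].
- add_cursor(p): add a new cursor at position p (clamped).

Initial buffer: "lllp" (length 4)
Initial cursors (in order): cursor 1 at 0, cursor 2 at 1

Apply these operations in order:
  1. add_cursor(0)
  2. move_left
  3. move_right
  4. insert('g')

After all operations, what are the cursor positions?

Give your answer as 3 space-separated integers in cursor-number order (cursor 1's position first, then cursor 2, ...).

Answer: 4 4 4

Derivation:
After op 1 (add_cursor(0)): buffer="lllp" (len 4), cursors c1@0 c3@0 c2@1, authorship ....
After op 2 (move_left): buffer="lllp" (len 4), cursors c1@0 c2@0 c3@0, authorship ....
After op 3 (move_right): buffer="lllp" (len 4), cursors c1@1 c2@1 c3@1, authorship ....
After op 4 (insert('g')): buffer="lgggllp" (len 7), cursors c1@4 c2@4 c3@4, authorship .123...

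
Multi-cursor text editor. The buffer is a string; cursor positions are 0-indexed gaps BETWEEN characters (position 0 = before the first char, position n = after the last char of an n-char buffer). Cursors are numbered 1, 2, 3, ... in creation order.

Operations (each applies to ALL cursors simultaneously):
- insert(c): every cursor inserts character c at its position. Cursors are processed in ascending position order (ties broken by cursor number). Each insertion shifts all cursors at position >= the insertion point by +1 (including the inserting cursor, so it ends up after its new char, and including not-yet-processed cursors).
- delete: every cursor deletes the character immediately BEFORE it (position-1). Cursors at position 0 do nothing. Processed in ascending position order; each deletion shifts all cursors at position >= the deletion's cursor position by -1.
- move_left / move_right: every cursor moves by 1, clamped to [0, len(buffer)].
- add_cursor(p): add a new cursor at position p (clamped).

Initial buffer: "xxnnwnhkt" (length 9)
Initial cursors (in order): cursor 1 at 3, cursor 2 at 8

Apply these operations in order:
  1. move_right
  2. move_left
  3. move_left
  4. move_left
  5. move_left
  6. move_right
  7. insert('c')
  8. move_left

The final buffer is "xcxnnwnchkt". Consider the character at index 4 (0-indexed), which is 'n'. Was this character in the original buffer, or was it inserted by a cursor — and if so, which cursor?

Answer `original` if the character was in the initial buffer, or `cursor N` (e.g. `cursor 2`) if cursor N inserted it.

After op 1 (move_right): buffer="xxnnwnhkt" (len 9), cursors c1@4 c2@9, authorship .........
After op 2 (move_left): buffer="xxnnwnhkt" (len 9), cursors c1@3 c2@8, authorship .........
After op 3 (move_left): buffer="xxnnwnhkt" (len 9), cursors c1@2 c2@7, authorship .........
After op 4 (move_left): buffer="xxnnwnhkt" (len 9), cursors c1@1 c2@6, authorship .........
After op 5 (move_left): buffer="xxnnwnhkt" (len 9), cursors c1@0 c2@5, authorship .........
After op 6 (move_right): buffer="xxnnwnhkt" (len 9), cursors c1@1 c2@6, authorship .........
After op 7 (insert('c')): buffer="xcxnnwnchkt" (len 11), cursors c1@2 c2@8, authorship .1.....2...
After op 8 (move_left): buffer="xcxnnwnchkt" (len 11), cursors c1@1 c2@7, authorship .1.....2...
Authorship (.=original, N=cursor N): . 1 . . . . . 2 . . .
Index 4: author = original

Answer: original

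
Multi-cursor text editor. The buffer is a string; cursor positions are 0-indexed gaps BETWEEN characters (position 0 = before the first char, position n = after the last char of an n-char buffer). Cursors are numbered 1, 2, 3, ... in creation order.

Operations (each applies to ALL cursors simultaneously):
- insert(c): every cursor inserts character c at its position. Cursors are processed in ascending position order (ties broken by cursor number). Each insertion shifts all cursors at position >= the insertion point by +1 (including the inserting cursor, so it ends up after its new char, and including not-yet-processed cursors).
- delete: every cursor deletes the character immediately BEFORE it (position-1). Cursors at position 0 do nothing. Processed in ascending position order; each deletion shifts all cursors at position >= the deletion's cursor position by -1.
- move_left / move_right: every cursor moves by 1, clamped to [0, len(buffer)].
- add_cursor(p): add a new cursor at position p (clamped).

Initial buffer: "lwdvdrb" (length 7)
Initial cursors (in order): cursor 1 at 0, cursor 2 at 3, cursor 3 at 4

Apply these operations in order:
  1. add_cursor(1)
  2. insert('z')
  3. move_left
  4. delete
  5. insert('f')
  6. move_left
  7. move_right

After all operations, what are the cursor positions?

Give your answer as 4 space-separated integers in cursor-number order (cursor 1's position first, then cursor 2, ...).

Answer: 1 6 8 3

Derivation:
After op 1 (add_cursor(1)): buffer="lwdvdrb" (len 7), cursors c1@0 c4@1 c2@3 c3@4, authorship .......
After op 2 (insert('z')): buffer="zlzwdzvzdrb" (len 11), cursors c1@1 c4@3 c2@6 c3@8, authorship 1.4..2.3...
After op 3 (move_left): buffer="zlzwdzvzdrb" (len 11), cursors c1@0 c4@2 c2@5 c3@7, authorship 1.4..2.3...
After op 4 (delete): buffer="zzwzzdrb" (len 8), cursors c1@0 c4@1 c2@3 c3@4, authorship 14.23...
After op 5 (insert('f')): buffer="fzfzwfzfzdrb" (len 12), cursors c1@1 c4@3 c2@6 c3@8, authorship 1144.2233...
After op 6 (move_left): buffer="fzfzwfzfzdrb" (len 12), cursors c1@0 c4@2 c2@5 c3@7, authorship 1144.2233...
After op 7 (move_right): buffer="fzfzwfzfzdrb" (len 12), cursors c1@1 c4@3 c2@6 c3@8, authorship 1144.2233...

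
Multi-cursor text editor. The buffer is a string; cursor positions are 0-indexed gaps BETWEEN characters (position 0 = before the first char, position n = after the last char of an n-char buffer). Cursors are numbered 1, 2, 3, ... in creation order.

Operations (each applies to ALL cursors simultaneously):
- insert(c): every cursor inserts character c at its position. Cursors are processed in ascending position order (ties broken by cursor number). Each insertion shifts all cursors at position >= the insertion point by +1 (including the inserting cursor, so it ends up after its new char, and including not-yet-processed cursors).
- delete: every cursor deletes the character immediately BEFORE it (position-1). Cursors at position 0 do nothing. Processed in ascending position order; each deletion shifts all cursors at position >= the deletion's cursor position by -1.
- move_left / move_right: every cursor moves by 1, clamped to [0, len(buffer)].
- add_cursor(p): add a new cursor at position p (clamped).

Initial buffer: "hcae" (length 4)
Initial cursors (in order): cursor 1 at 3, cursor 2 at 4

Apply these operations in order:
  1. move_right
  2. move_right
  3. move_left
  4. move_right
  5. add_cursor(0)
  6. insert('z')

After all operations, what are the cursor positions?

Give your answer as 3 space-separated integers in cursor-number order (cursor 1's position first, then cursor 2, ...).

After op 1 (move_right): buffer="hcae" (len 4), cursors c1@4 c2@4, authorship ....
After op 2 (move_right): buffer="hcae" (len 4), cursors c1@4 c2@4, authorship ....
After op 3 (move_left): buffer="hcae" (len 4), cursors c1@3 c2@3, authorship ....
After op 4 (move_right): buffer="hcae" (len 4), cursors c1@4 c2@4, authorship ....
After op 5 (add_cursor(0)): buffer="hcae" (len 4), cursors c3@0 c1@4 c2@4, authorship ....
After op 6 (insert('z')): buffer="zhcaezz" (len 7), cursors c3@1 c1@7 c2@7, authorship 3....12

Answer: 7 7 1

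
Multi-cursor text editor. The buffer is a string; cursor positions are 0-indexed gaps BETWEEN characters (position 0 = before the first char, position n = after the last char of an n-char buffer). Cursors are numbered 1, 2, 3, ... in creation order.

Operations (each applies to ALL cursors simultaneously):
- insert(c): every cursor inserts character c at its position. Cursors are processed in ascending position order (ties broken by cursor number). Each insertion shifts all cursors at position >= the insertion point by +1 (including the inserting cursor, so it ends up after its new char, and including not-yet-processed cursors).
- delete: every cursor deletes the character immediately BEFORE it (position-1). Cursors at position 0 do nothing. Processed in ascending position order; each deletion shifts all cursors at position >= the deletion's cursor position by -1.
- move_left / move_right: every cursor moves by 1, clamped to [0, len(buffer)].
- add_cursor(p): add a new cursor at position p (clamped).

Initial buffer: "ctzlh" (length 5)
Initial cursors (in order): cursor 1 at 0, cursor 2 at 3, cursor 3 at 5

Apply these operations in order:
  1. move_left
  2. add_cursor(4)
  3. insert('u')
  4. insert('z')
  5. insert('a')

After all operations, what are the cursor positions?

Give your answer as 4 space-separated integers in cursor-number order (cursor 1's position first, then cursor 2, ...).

After op 1 (move_left): buffer="ctzlh" (len 5), cursors c1@0 c2@2 c3@4, authorship .....
After op 2 (add_cursor(4)): buffer="ctzlh" (len 5), cursors c1@0 c2@2 c3@4 c4@4, authorship .....
After op 3 (insert('u')): buffer="uctuzluuh" (len 9), cursors c1@1 c2@4 c3@8 c4@8, authorship 1..2..34.
After op 4 (insert('z')): buffer="uzctuzzluuzzh" (len 13), cursors c1@2 c2@6 c3@12 c4@12, authorship 11..22..3434.
After op 5 (insert('a')): buffer="uzactuzazluuzzaah" (len 17), cursors c1@3 c2@8 c3@16 c4@16, authorship 111..222..343434.

Answer: 3 8 16 16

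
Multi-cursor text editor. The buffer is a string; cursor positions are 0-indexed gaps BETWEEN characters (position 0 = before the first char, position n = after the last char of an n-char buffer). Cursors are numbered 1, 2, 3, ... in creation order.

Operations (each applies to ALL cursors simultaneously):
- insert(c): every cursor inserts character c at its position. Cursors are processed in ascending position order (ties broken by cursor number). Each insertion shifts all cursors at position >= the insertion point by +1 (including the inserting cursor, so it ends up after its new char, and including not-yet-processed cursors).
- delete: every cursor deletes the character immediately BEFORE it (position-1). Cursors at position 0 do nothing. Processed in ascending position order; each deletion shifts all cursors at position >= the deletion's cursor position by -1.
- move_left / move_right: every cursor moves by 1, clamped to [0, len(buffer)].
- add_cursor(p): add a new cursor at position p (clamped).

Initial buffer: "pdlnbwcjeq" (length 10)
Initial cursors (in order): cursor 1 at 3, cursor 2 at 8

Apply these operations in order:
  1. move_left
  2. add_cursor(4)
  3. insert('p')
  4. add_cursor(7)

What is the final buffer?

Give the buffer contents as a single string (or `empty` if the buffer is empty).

Answer: pdplnpbwcpjeq

Derivation:
After op 1 (move_left): buffer="pdlnbwcjeq" (len 10), cursors c1@2 c2@7, authorship ..........
After op 2 (add_cursor(4)): buffer="pdlnbwcjeq" (len 10), cursors c1@2 c3@4 c2@7, authorship ..........
After op 3 (insert('p')): buffer="pdplnpbwcpjeq" (len 13), cursors c1@3 c3@6 c2@10, authorship ..1..3...2...
After op 4 (add_cursor(7)): buffer="pdplnpbwcpjeq" (len 13), cursors c1@3 c3@6 c4@7 c2@10, authorship ..1..3...2...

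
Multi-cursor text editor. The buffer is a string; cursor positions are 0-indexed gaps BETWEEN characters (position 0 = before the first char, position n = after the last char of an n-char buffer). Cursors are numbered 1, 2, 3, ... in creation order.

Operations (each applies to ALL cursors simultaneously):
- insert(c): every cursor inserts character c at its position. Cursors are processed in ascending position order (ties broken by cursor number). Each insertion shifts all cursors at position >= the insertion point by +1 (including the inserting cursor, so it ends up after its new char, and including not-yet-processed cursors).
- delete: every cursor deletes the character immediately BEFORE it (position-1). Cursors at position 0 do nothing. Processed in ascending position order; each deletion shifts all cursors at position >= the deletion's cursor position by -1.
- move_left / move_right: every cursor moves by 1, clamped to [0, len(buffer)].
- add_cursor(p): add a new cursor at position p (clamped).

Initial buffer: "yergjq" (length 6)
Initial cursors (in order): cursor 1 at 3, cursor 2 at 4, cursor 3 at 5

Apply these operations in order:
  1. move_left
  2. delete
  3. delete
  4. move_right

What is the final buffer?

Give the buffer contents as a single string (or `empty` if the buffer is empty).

After op 1 (move_left): buffer="yergjq" (len 6), cursors c1@2 c2@3 c3@4, authorship ......
After op 2 (delete): buffer="yjq" (len 3), cursors c1@1 c2@1 c3@1, authorship ...
After op 3 (delete): buffer="jq" (len 2), cursors c1@0 c2@0 c3@0, authorship ..
After op 4 (move_right): buffer="jq" (len 2), cursors c1@1 c2@1 c3@1, authorship ..

Answer: jq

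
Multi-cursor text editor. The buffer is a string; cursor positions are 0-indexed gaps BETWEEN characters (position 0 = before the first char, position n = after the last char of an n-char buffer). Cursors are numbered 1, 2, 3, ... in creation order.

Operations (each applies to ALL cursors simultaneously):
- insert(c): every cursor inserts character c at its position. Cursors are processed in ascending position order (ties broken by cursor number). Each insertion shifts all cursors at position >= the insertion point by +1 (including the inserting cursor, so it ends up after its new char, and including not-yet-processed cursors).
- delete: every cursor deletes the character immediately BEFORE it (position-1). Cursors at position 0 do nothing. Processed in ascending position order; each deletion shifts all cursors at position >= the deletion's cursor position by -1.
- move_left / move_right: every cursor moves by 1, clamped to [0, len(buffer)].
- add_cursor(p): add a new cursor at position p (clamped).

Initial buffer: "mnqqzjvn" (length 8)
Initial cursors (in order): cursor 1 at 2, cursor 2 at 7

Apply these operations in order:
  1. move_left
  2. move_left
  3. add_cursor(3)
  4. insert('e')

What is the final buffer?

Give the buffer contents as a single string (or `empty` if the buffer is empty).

After op 1 (move_left): buffer="mnqqzjvn" (len 8), cursors c1@1 c2@6, authorship ........
After op 2 (move_left): buffer="mnqqzjvn" (len 8), cursors c1@0 c2@5, authorship ........
After op 3 (add_cursor(3)): buffer="mnqqzjvn" (len 8), cursors c1@0 c3@3 c2@5, authorship ........
After op 4 (insert('e')): buffer="emnqeqzejvn" (len 11), cursors c1@1 c3@5 c2@8, authorship 1...3..2...

Answer: emnqeqzejvn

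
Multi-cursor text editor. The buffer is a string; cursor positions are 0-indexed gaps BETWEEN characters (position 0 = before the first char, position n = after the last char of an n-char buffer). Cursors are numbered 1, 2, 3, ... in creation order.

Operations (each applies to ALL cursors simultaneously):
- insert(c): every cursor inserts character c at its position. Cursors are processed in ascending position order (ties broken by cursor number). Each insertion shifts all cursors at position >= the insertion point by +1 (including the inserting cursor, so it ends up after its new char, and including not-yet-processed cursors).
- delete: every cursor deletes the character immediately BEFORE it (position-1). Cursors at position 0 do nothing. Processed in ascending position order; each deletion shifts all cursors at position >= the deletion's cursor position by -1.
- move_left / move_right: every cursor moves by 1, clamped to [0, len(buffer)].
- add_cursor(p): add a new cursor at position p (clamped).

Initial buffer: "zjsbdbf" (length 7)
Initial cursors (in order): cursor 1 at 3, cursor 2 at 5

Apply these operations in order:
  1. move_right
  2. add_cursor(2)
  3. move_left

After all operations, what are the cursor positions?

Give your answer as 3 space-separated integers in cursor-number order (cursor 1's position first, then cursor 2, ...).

Answer: 3 5 1

Derivation:
After op 1 (move_right): buffer="zjsbdbf" (len 7), cursors c1@4 c2@6, authorship .......
After op 2 (add_cursor(2)): buffer="zjsbdbf" (len 7), cursors c3@2 c1@4 c2@6, authorship .......
After op 3 (move_left): buffer="zjsbdbf" (len 7), cursors c3@1 c1@3 c2@5, authorship .......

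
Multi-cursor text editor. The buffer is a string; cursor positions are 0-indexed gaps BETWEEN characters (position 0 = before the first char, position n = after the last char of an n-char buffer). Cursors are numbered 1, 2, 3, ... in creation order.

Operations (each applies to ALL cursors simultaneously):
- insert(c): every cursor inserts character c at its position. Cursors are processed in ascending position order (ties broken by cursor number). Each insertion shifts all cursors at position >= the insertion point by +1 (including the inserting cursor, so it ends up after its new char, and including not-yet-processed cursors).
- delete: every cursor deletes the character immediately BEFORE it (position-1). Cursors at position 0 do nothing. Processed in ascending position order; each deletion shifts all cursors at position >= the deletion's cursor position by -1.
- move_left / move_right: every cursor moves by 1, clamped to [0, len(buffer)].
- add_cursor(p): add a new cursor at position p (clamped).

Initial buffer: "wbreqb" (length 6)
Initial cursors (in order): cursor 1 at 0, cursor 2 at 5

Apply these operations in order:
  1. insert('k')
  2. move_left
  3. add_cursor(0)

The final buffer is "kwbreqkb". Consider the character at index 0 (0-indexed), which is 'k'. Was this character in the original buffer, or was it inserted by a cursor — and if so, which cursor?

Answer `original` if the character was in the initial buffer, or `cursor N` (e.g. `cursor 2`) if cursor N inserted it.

After op 1 (insert('k')): buffer="kwbreqkb" (len 8), cursors c1@1 c2@7, authorship 1.....2.
After op 2 (move_left): buffer="kwbreqkb" (len 8), cursors c1@0 c2@6, authorship 1.....2.
After op 3 (add_cursor(0)): buffer="kwbreqkb" (len 8), cursors c1@0 c3@0 c2@6, authorship 1.....2.
Authorship (.=original, N=cursor N): 1 . . . . . 2 .
Index 0: author = 1

Answer: cursor 1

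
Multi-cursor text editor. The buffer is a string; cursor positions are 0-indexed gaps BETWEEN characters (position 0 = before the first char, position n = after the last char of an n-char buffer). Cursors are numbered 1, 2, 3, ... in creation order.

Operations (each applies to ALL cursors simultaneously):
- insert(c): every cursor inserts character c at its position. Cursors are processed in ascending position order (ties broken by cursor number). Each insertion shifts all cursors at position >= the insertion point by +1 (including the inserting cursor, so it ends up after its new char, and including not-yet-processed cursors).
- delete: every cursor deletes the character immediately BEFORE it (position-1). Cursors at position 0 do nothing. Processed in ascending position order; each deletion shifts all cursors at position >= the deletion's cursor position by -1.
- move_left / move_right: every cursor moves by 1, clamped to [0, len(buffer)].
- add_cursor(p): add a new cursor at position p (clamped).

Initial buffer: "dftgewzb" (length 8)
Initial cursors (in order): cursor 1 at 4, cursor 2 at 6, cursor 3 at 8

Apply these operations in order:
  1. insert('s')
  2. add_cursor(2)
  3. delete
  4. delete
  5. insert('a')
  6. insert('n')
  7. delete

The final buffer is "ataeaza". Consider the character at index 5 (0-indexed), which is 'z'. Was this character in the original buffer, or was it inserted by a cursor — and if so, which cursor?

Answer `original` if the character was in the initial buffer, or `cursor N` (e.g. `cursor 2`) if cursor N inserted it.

Answer: original

Derivation:
After op 1 (insert('s')): buffer="dftgsewszbs" (len 11), cursors c1@5 c2@8 c3@11, authorship ....1..2..3
After op 2 (add_cursor(2)): buffer="dftgsewszbs" (len 11), cursors c4@2 c1@5 c2@8 c3@11, authorship ....1..2..3
After op 3 (delete): buffer="dtgewzb" (len 7), cursors c4@1 c1@3 c2@5 c3@7, authorship .......
After op 4 (delete): buffer="tez" (len 3), cursors c4@0 c1@1 c2@2 c3@3, authorship ...
After op 5 (insert('a')): buffer="ataeaza" (len 7), cursors c4@1 c1@3 c2@5 c3@7, authorship 4.1.2.3
After op 6 (insert('n')): buffer="antaneanzan" (len 11), cursors c4@2 c1@5 c2@8 c3@11, authorship 44.11.22.33
After op 7 (delete): buffer="ataeaza" (len 7), cursors c4@1 c1@3 c2@5 c3@7, authorship 4.1.2.3
Authorship (.=original, N=cursor N): 4 . 1 . 2 . 3
Index 5: author = original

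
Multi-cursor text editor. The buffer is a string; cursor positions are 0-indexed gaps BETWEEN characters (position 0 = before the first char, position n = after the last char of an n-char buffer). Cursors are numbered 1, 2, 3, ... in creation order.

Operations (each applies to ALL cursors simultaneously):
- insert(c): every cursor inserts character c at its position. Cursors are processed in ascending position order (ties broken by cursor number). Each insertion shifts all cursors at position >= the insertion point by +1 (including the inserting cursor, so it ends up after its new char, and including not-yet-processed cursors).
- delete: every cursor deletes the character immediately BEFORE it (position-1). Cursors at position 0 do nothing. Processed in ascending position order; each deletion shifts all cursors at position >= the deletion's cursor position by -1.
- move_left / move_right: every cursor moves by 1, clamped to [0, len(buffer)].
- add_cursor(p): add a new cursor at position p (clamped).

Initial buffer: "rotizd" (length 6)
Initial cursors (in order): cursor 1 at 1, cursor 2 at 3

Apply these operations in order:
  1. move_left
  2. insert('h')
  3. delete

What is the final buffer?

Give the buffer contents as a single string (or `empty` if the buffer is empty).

Answer: rotizd

Derivation:
After op 1 (move_left): buffer="rotizd" (len 6), cursors c1@0 c2@2, authorship ......
After op 2 (insert('h')): buffer="hrohtizd" (len 8), cursors c1@1 c2@4, authorship 1..2....
After op 3 (delete): buffer="rotizd" (len 6), cursors c1@0 c2@2, authorship ......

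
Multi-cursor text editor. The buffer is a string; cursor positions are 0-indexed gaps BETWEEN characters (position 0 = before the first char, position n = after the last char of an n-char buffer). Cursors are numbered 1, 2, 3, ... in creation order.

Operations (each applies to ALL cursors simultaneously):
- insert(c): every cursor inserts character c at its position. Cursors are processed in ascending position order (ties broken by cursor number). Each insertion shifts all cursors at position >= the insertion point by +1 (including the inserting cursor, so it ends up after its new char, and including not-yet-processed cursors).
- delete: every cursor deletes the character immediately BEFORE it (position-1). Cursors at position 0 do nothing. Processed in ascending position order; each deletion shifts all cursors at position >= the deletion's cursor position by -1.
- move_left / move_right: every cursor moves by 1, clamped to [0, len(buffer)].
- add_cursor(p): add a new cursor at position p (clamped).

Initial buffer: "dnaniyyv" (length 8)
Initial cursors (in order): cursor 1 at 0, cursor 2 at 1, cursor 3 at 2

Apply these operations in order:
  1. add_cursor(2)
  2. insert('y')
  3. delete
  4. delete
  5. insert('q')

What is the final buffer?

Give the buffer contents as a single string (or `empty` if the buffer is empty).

After op 1 (add_cursor(2)): buffer="dnaniyyv" (len 8), cursors c1@0 c2@1 c3@2 c4@2, authorship ........
After op 2 (insert('y')): buffer="ydynyyaniyyv" (len 12), cursors c1@1 c2@3 c3@6 c4@6, authorship 1.2.34......
After op 3 (delete): buffer="dnaniyyv" (len 8), cursors c1@0 c2@1 c3@2 c4@2, authorship ........
After op 4 (delete): buffer="aniyyv" (len 6), cursors c1@0 c2@0 c3@0 c4@0, authorship ......
After op 5 (insert('q')): buffer="qqqqaniyyv" (len 10), cursors c1@4 c2@4 c3@4 c4@4, authorship 1234......

Answer: qqqqaniyyv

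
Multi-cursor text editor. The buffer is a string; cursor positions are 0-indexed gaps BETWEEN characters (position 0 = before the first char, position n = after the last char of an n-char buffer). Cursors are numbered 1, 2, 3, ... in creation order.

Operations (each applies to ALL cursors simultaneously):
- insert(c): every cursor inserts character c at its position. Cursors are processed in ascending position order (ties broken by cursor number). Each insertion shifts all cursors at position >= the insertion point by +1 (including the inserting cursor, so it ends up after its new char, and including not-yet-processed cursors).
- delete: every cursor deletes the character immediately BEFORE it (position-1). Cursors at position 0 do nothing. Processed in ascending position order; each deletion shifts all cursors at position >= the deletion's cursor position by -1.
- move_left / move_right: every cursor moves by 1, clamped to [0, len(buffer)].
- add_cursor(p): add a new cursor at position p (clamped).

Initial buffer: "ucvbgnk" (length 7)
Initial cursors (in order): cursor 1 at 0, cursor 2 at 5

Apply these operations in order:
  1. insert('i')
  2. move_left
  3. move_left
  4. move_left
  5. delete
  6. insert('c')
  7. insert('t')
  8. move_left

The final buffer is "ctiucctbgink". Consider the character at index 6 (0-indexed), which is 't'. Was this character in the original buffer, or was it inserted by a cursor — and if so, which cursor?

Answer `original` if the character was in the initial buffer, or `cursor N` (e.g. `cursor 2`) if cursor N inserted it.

Answer: cursor 2

Derivation:
After op 1 (insert('i')): buffer="iucvbgink" (len 9), cursors c1@1 c2@7, authorship 1.....2..
After op 2 (move_left): buffer="iucvbgink" (len 9), cursors c1@0 c2@6, authorship 1.....2..
After op 3 (move_left): buffer="iucvbgink" (len 9), cursors c1@0 c2@5, authorship 1.....2..
After op 4 (move_left): buffer="iucvbgink" (len 9), cursors c1@0 c2@4, authorship 1.....2..
After op 5 (delete): buffer="iucbgink" (len 8), cursors c1@0 c2@3, authorship 1....2..
After op 6 (insert('c')): buffer="ciuccbgink" (len 10), cursors c1@1 c2@5, authorship 11..2..2..
After op 7 (insert('t')): buffer="ctiucctbgink" (len 12), cursors c1@2 c2@7, authorship 111..22..2..
After op 8 (move_left): buffer="ctiucctbgink" (len 12), cursors c1@1 c2@6, authorship 111..22..2..
Authorship (.=original, N=cursor N): 1 1 1 . . 2 2 . . 2 . .
Index 6: author = 2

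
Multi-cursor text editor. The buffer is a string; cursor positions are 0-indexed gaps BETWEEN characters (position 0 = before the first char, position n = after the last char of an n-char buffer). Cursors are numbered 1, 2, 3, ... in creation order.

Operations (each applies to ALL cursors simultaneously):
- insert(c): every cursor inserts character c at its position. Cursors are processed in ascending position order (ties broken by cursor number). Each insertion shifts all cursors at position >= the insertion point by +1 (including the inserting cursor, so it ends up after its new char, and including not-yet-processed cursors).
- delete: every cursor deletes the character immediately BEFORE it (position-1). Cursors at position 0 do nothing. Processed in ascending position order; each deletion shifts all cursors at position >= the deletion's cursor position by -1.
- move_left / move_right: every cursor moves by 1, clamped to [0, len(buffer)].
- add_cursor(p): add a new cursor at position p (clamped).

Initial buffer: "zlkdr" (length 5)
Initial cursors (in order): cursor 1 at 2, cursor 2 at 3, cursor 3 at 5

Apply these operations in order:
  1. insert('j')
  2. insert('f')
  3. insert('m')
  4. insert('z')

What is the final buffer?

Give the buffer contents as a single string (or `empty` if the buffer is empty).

Answer: zljfmzkjfmzdrjfmz

Derivation:
After op 1 (insert('j')): buffer="zljkjdrj" (len 8), cursors c1@3 c2@5 c3@8, authorship ..1.2..3
After op 2 (insert('f')): buffer="zljfkjfdrjf" (len 11), cursors c1@4 c2@7 c3@11, authorship ..11.22..33
After op 3 (insert('m')): buffer="zljfmkjfmdrjfm" (len 14), cursors c1@5 c2@9 c3@14, authorship ..111.222..333
After op 4 (insert('z')): buffer="zljfmzkjfmzdrjfmz" (len 17), cursors c1@6 c2@11 c3@17, authorship ..1111.2222..3333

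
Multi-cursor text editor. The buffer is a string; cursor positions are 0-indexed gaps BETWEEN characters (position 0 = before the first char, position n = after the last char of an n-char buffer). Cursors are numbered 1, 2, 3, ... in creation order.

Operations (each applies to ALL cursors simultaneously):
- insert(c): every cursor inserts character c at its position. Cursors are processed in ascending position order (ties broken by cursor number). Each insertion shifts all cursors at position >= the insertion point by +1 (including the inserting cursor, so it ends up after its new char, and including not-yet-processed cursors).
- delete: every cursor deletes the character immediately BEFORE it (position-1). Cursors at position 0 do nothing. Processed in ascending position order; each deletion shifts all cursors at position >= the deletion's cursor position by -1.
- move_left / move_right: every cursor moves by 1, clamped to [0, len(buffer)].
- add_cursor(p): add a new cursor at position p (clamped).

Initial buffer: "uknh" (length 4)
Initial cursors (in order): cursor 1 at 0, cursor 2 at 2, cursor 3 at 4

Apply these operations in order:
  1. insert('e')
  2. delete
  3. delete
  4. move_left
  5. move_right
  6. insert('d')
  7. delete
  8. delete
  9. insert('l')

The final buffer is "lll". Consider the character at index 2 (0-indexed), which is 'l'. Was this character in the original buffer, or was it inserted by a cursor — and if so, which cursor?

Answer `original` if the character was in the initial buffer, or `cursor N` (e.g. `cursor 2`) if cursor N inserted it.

Answer: cursor 3

Derivation:
After op 1 (insert('e')): buffer="eukenhe" (len 7), cursors c1@1 c2@4 c3@7, authorship 1..2..3
After op 2 (delete): buffer="uknh" (len 4), cursors c1@0 c2@2 c3@4, authorship ....
After op 3 (delete): buffer="un" (len 2), cursors c1@0 c2@1 c3@2, authorship ..
After op 4 (move_left): buffer="un" (len 2), cursors c1@0 c2@0 c3@1, authorship ..
After op 5 (move_right): buffer="un" (len 2), cursors c1@1 c2@1 c3@2, authorship ..
After op 6 (insert('d')): buffer="uddnd" (len 5), cursors c1@3 c2@3 c3@5, authorship .12.3
After op 7 (delete): buffer="un" (len 2), cursors c1@1 c2@1 c3@2, authorship ..
After op 8 (delete): buffer="" (len 0), cursors c1@0 c2@0 c3@0, authorship 
After op 9 (insert('l')): buffer="lll" (len 3), cursors c1@3 c2@3 c3@3, authorship 123
Authorship (.=original, N=cursor N): 1 2 3
Index 2: author = 3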